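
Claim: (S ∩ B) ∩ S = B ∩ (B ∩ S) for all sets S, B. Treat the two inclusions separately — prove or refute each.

The two sets are equal.

Forward inclusion. Let x ∈ (S ∩ B) ∩ S. Then x ∈ S ∩ B, from which x ∈ B ∩ (B ∩ S).

Reverse inclusion. Let x ∈ B ∩ (B ∩ S). Then x ∈ S ∩ B, from which x ∈ (S ∩ B) ∩ S.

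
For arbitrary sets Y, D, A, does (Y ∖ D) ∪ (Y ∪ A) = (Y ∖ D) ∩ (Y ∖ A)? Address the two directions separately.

Forward inclusion. This inclusion fails. Take Y = {1}, D = {1}, A = ∅; then 1 ∈ (Y ∖ D) ∪ (Y ∪ A) but 1 ∉ (Y ∖ D) ∩ (Y ∖ A).

Reverse inclusion. Let x ∈ (Y ∖ D) ∩ (Y ∖ A). Then x ∈ Y and x ∉ D, A, from which x ∈ (Y ∖ D) ∪ (Y ∪ A).

The sets are not equal: only the reverse inclusion holds.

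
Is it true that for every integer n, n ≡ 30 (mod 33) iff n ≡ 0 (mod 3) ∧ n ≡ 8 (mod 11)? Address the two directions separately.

Both directions hold.

Forward direction. Suppose n ≡ 30 (mod 33); write n = 33j + 30. Since 3 ∣ 33, reducing mod 3 gives n ≡ 30 ≡ 0 (mod 3); since 11 ∣ 33, reducing mod 11 gives n ≡ 30 ≡ 8 (mod 11).

Converse. If n ≡ 0 (mod 3) and n ≡ 8 (mod 11), then by the Chinese remainder theorem n ≡ 30 (mod 33). This is exactly n ≡ 30 (mod 33).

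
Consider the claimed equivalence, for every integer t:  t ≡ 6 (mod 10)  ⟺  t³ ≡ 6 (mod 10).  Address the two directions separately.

(⇒) Suppose t ≡ 6 (mod 10). Write t = 10j + 6. Then (10j + 6)³ = 1000j³ + 1800j² + 1080j + 216 = 10(100j³ + 180j² + 108j + 21) + 6, so t³ ≡ 6 (mod 10).

(⇐) Conversely, suppose t³ ≡ 6 (mod 10). The only residue r in {0, …, 9} with r³ ≡ 6 (mod 10) is r = 6, so t ≡ 6 (mod 10).

The biconditional holds.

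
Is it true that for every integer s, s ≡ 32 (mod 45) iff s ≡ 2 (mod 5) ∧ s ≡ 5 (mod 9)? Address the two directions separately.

Forward direction. Suppose s ≡ 32 (mod 45); write s = 45j + 32. Since 5 ∣ 45, reducing mod 5 gives s ≡ 32 ≡ 2 (mod 5); since 9 ∣ 45, reducing mod 9 gives s ≡ 32 ≡ 5 (mod 9).

Converse. If s ≡ 2 (mod 5) and s ≡ 5 (mod 9), then by the Chinese remainder theorem s ≡ 32 (mod 45). This is exactly s ≡ 32 (mod 45).

Both directions hold; the statement is true.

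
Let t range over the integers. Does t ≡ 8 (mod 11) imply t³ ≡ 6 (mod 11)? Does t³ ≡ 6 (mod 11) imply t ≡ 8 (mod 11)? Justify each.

(→) Suppose t ≡ 8 (mod 11). Write t = 11j + 8. Then (11j + 8)³ = 1331j³ + 2904j² + 2112j + 512 = 11(121j³ + 264j² + 192j + 46) + 6, so t³ ≡ 6 (mod 11).

(←) For the converse, argue contrapositively. If t ≢ 8 (mod 11), then t is congruent to one of 0, 1, 2, 3, 4, 5, 6, 7, 9, 10 modulo 11, and these give t³ ≡ 0, 1, 8, 5, 9, 4, 7, 2, 3, 10 respectively — never 6.

Both directions hold; the statement is true.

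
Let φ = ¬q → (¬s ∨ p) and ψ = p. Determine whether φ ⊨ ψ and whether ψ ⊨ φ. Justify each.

(⟹) This fails. Under p = F, q = F, s = F, the left side is true but the right side is false.

(⟸) Assume the antecedent. If p is true, ¬q → (¬s ∨ p) reduces to true regardless of the other variables. If p is false, the antecedent cannot hold. Either way ¬q → (¬s ∨ p) holds.

Not equivalent: only (⇐) holds.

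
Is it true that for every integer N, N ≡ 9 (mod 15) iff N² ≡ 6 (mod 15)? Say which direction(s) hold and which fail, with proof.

The forward direction holds; the converse fails.

(⇒) Suppose N ≡ 9 (mod 15). Write N = 15j + 9. Then (15j + 9)² = 225j² + 270j + 81 = 15(15j² + 18j + 5) + 6, so N² ≡ 6 (mod 15).

(⇐) This fails: take N = 6. Then 6² = 36 ≡ 6 (mod 15), yet 6 ≡ 6 (mod 15), not 9.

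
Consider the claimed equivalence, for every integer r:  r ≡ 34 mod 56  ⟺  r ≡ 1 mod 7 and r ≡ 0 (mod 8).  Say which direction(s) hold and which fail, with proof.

(⇒) fails and (⇐) fails.

[⇒] This fails: r = 34 gives 34 ≡ 34 (mod 56) but 34 ≡ 6 (mod 7), so the conjunction on the right does not hold.

[⇐] This fails: r = 8 satisfies both congruences on the right (8 ≡ 1 mod 7 and 8 ≡ 0 mod 8) yet 8 ≡ 8 (mod 56), not 34.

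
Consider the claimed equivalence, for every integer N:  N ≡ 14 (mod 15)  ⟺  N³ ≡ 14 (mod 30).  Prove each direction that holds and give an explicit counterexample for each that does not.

Only the converse holds.

Forward direction. This fails: take N = 29. Then 29 ≡ 14 (mod 15), but 29³ = 24389 ≡ 29 (mod 30), not 14.

Converse. The residues r modulo 30 with r³ ≡ 14 (mod 30) are exactly {14}, and each is ≡ 14 (mod 15).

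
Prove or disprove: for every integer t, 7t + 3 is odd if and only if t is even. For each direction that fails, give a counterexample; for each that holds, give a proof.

Converse. Suppose t is even; write t = 2j. Then 7t + 3 = 7·(2j) + 3 = 2·7j + 3, which is odd.

Forward direction. Suppose 7t + 3 is odd. Since 7 is odd, 7t and t have the same parity, so 7t + 3 ≡ t + 3 (mod 2). As 3 is odd, 7t + 3 is odd exactly when t is even. Thus t is even.

Equivalent; both directions hold.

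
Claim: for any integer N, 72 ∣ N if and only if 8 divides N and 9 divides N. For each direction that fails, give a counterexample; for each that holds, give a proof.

(⇒) If 72 ∣ N, write N = 72q. Since 72 = 9·8, N = 8·(9q), so 8 ∣ N; and since 72 = 8·9, N = 9·(8q), so 9 ∣ N.

(⇐) Suppose 8 ∣ N and 9 ∣ N. Any common multiple of 8 and 9 is a multiple of their lcm; here gcd(8, 9) = 1, so lcm(8, 9) = 8·9 = 72, so 72 ∣ N.

Equivalent; both directions hold.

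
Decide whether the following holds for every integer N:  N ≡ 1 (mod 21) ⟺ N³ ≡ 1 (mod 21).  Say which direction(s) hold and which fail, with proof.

(⇒) holds; (⇐) fails.

(⟹) Suppose N ≡ 1 (mod 21). Write N = 21j + 1. Then (21j + 1)³ = 9261j³ + 1323j² + 63j + 1 = 21(441j³ + 63j² + 3j) + 1, so N³ ≡ 1 (mod 21).

(⟸) This fails: take N = 4. Then 4³ = 64 ≡ 1 (mod 21), yet 4 ≡ 4 (mod 21), not 1.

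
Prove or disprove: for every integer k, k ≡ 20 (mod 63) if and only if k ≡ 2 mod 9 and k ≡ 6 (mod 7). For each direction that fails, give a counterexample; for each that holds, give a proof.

Both directions hold; the statement is true.

Forward direction. Suppose k ≡ 20 (mod 63); write k = 63j + 20. Since 9 ∣ 63, reducing mod 9 gives k ≡ 20 ≡ 2 (mod 9); since 7 ∣ 63, reducing mod 7 gives k ≡ 20 ≡ 6 (mod 7).

Converse. If k ≡ 2 (mod 9) and k ≡ 6 (mod 7), then by the Chinese remainder theorem k ≡ 20 (mod 63). This is exactly k ≡ 20 (mod 63).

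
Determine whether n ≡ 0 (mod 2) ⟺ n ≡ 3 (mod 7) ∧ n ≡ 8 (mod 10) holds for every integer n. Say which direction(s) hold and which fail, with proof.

(⟹) This fails: n = 0 gives 0 ≡ 0 (mod 2) but 0 ≡ 0 (mod 7), so the conjunction on the right does not hold.

(⟸) Conversely, if n ≡ 3 (mod 7) and n ≡ 8 (mod 10), then by the Chinese remainder theorem n ≡ 38 (mod 70). Since 38 ≡ 0 (mod 2) and 2 ∣ 70, we get n ≡ 0 (mod 2).

(⇒) fails; (⇐) holds.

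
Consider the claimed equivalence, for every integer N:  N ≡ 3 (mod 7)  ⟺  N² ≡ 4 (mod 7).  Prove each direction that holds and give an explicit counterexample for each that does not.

Neither direction holds.

(⇒) This fails: take N = 3. Then 3 ≡ 3 (mod 7), but 3² = 9 ≡ 2 (mod 7), not 4.

(⇐) This fails: take N = 2. Then 2² = 4 ≡ 4 (mod 7), yet 2 ≡ 2 (mod 7), not 3.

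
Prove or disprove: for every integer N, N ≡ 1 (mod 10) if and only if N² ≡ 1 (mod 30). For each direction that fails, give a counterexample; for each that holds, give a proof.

Both directions fail.

[⇒] This fails: take N = 21. Then 21 ≡ 1 (mod 10), but 21² = 441 ≡ 21 (mod 30), not 1.

[⇐] This fails: take N = 19. Then 19² = 361 ≡ 1 (mod 30), yet 19 ≡ 9 (mod 10), not 1.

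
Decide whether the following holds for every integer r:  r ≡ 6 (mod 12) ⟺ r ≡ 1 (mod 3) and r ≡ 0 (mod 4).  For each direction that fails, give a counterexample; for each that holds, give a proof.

Forward direction. This fails: r = 6 gives 6 ≡ 6 (mod 12) but 6 ≡ 0 (mod 3), so the conjunction on the right does not hold.

Converse. This fails: r = 4 satisfies both congruences on the right (4 ≡ 1 mod 3 and 4 ≡ 0 mod 4) yet 4 ≡ 4 (mod 12), not 6.

Neither direction holds.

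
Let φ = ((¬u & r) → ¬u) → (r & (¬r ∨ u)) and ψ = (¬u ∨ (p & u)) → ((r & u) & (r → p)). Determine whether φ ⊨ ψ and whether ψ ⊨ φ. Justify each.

(⇒) holds; (⇐) fails.

(⟹) Assume the antecedent. If r is true, the antecedent forces (r = T, u = T, p = F) or (r = T, u = T, p = T), and the consequent holds there. If r is false, the antecedent cannot hold. Either way the consequent holds.

(⟸) This fails. Under r = F, u = T, p = F, the left side is false but the right side is true.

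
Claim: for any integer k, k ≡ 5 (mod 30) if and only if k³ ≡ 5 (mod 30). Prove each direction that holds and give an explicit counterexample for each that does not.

[⇒] Suppose k ≡ 5 (mod 30). Write k = 30j + 5. Then (30j + 5)³ = 27000j³ + 13500j² + 2250j + 125 = 30(900j³ + 450j² + 75j + 4) + 5, so k³ ≡ 5 (mod 30).

[⇐] Conversely, suppose k³ ≡ 5 (mod 30). The only residue r in {0, …, 29} with r³ ≡ 5 (mod 30) is r = 5, so k ≡ 5 (mod 30).

Both implications hold.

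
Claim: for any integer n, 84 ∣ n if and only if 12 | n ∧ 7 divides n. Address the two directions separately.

Both directions hold.

(⟹) If 84 ∣ n, write n = 84q. Since 84 = 7·12, n = 12·(7q), so 12 ∣ n; and since 84 = 12·7, n = 7·(12q), so 7 ∣ n.

(⟸) Suppose 12 ∣ n and 7 ∣ n. Any common multiple of 12 and 7 is a multiple of their lcm; here gcd(12, 7) = 1, so lcm(12, 7) = 12·7 = 84, so 84 ∣ n.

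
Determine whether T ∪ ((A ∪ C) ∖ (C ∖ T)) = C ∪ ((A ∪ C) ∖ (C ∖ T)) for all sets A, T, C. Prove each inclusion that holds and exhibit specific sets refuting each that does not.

Forward inclusion. This inclusion fails. Take A = ∅, T = {1}, C = ∅; then 1 ∈ T ∪ ((A ∪ C) ∖ (C ∖ T)) but 1 ∉ C ∪ ((A ∪ C) ∖ (C ∖ T)).

Reverse inclusion. This inclusion fails. Take A = ∅, T = ∅, C = {1}; then 1 ∈ C ∪ ((A ∪ C) ∖ (C ∖ T)) but 1 ∉ T ∪ ((A ∪ C) ∖ (C ∖ T)).

(⊆) fails and (⊇) fails.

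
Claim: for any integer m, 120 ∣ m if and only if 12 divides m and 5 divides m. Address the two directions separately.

Not equivalent: only (⇒) holds.

[⇒] If 120 ∣ m, write m = 120q. Since 120 = 10·12, m = 12·(10q), so 12 ∣ m; and since 120 = 24·5, m = 5·(24q), so 5 ∣ m.

[⇐] This fails: take m = 60. Both 12 ∣ 60 and 5 ∣ 60, yet 60 is not a multiple of 120 (since 60 = 0·120 + 60), so 120 ∤ 60.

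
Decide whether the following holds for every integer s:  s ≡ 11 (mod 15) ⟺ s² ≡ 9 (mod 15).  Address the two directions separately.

(→) This fails: take s = 11. Then 11 ≡ 11 (mod 15), but 11² = 121 ≡ 1 (mod 15), not 9.

(←) This fails: take s = 3. Then 3² = 9 ≡ 9 (mod 15), yet 3 ≡ 3 (mod 15), not 11.

Neither implication holds.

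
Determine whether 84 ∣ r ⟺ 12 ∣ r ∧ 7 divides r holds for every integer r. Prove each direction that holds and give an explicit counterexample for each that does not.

Both directions hold.

[⇐] Suppose 12 ∣ r and 7 ∣ r. Any common multiple of 12 and 7 is a multiple of their lcm; here gcd(12, 7) = 1, so lcm(12, 7) = 12·7 = 84, so 84 ∣ r.

[⇒] If 84 ∣ r, write r = 84q. Since 84 = 7·12, r = 12·(7q), so 12 ∣ r; and since 84 = 12·7, r = 7·(12q), so 7 ∣ r.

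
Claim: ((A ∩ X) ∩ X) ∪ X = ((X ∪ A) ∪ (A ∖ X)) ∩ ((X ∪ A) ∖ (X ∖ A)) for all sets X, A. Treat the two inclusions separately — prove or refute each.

Neither inclusion holds.

Forward inclusion. This inclusion fails. Take X = {1}, A = ∅; then 1 ∈ ((A ∩ X) ∩ X) ∪ X but 1 ∉ ((X ∪ A) ∪ (A ∖ X)) ∩ ((X ∪ A) ∖ (X ∖ A)).

Reverse inclusion. This inclusion fails. Take X = ∅, A = {1}; then 1 ∈ ((X ∪ A) ∪ (A ∖ X)) ∩ ((X ∪ A) ∖ (X ∖ A)) but 1 ∉ ((A ∩ X) ∩ X) ∪ X.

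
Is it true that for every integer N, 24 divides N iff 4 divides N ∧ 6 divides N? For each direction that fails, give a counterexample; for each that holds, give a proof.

[⇐] This fails: take N = 12. Both 4 ∣ 12 and 6 ∣ 12, yet 12 is not a multiple of 24 (since 12 = 0·24 + 12), so 24 ∤ 12.

[⇒] If 24 ∣ N, write N = 24q. Since 24 = 6·4, N = 4·(6q), so 4 ∣ N; and since 24 = 4·6, N = 6·(4q), so 6 ∣ N.

(⇒) holds; (⇐) fails.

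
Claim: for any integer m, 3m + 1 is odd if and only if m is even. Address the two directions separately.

The biconditional holds.

(⇐) Suppose m is even; write m = 2j. Then 3m + 1 = 3·(2j) + 1 = 2·3j + 1, which is odd.

(⇒) Suppose 3m + 1 is odd. Since 3 is odd, 3m and m have the same parity, so 3m + 1 ≡ m + 1 (mod 2). As 1 is odd, 3m + 1 is odd exactly when m is even. Thus m is even.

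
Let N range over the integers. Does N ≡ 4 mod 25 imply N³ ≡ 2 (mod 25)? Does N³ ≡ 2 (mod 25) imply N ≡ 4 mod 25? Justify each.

Neither implication holds.

Forward direction. This fails: take N = 4. Then 4 ≡ 4 (mod 25), but 4³ = 64 ≡ 14 (mod 25), not 2.

Converse. This fails: take N = 3. Then 3³ = 27 ≡ 2 (mod 25), yet 3 ≡ 3 (mod 25), not 4.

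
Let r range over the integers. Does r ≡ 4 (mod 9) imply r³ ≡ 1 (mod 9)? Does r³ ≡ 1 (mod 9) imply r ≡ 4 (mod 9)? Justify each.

Not equivalent: only (⇒) holds.

Converse. This fails: take r = 1. Then 1³ = 1 ≡ 1 (mod 9), yet 1 ≡ 1 (mod 9), not 4.

Forward direction. Suppose r ≡ 4 (mod 9). Write r = 9j + 4. Then (9j + 4)³ = 729j³ + 972j² + 432j + 64 = 9(81j³ + 108j² + 48j + 7) + 1, so r³ ≡ 1 (mod 9).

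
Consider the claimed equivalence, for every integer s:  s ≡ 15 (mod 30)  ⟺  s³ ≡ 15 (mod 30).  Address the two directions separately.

Both directions hold; the statement is true.

(⇐) Suppose s³ ≡ 15 (mod 30). The only residue r in {0, …, 29} with r³ ≡ 15 (mod 30) is r = 15, so s ≡ 15 (mod 30).

(⇒) Suppose s ≡ 15 (mod 30). Write s = 30j + 15. Then (30j + 15)³ = 27000j³ + 40500j² + 20250j + 3375 = 30(900j³ + 1350j² + 675j + 112) + 15, so s³ ≡ 15 (mod 30).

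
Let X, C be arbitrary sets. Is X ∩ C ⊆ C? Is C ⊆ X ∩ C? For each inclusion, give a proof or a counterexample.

The sets are not equal: only the forward inclusion holds.

(⟹) Let x ∈ X ∩ C. Then x ∈ X ∩ C, from which x ∈ C.

(⟸) This inclusion fails. Take X = ∅, C = {1}; then 1 ∈ C but 1 ∉ X ∩ C.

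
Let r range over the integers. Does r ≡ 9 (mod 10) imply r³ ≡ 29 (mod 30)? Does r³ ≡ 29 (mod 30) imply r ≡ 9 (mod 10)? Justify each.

Not equivalent: only (⇐) holds.

Forward direction. This fails: take r = 9. Then 9 ≡ 9 (mod 10), but 9³ = 729 ≡ 9 (mod 30), not 29.

Converse. The residues r modulo 30 with r³ ≡ 29 (mod 30) are exactly {29}, and each is ≡ 9 (mod 10).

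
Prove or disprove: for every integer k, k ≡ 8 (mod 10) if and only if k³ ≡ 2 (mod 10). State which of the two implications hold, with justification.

Both directions hold; the statement is true.

(⇒) Suppose k ≡ 8 (mod 10). Write k = 10j + 8. Then (10j + 8)³ = 1000j³ + 2400j² + 1920j + 512 = 10(100j³ + 240j² + 192j + 51) + 2, so k³ ≡ 2 (mod 10).

(⇐) Conversely, suppose k³ ≡ 2 (mod 10). The only residue r in {0, …, 9} with r³ ≡ 2 (mod 10) is r = 8, so k ≡ 8 (mod 10).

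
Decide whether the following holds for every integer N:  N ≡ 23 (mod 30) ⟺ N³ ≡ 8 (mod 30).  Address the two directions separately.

Neither direction holds.

(⇒) This fails: take N = 23. Then 23 ≡ 23 (mod 30), but 23³ = 12167 ≡ 17 (mod 30), not 8.

(⇐) This fails: take N = 2. Then 2³ = 8 ≡ 8 (mod 30), yet 2 ≡ 2 (mod 30), not 23.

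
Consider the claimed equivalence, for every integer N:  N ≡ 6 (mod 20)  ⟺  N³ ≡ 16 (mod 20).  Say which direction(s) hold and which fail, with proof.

(⇐) This fails: take N = 16. Then 16³ = 4096 ≡ 16 (mod 20), yet 16 ≡ 16 (mod 20), not 6.

(⇒) Suppose N ≡ 6 (mod 20). Write N = 20j + 6. Then (20j + 6)³ = 8000j³ + 7200j² + 2160j + 216 = 20(400j³ + 360j² + 108j + 10) + 16, so N³ ≡ 16 (mod 20).

The forward direction holds; the converse fails.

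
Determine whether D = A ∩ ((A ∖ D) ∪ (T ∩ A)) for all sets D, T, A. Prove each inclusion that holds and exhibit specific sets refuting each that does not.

(⟹) This inclusion fails. Take D = {1}, T = ∅, A = ∅; then 1 ∈ D but 1 ∉ A ∩ ((A ∖ D) ∪ (T ∩ A)).

(⟸) This inclusion fails. Take D = ∅, T = ∅, A = {1}; then 1 ∈ A ∩ ((A ∖ D) ∪ (T ∩ A)) but 1 ∉ D.

Both inclusions fail.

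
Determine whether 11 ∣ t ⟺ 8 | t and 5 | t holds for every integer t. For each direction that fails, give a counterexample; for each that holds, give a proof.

(⇒) fails and (⇐) fails.

(⟹) This fails: take t = 11. Certainly 11 ∣ 11, but 8 ∤ 11.

(⟸) This fails: take t = 40. Both 8 ∣ 40 and 5 ∣ 40, yet 40 is not a multiple of 11 (since 40 = 3·11 + 7), so 11 ∤ 40.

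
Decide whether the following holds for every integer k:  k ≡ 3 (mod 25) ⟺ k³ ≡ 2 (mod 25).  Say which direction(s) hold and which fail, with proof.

Both implications hold.

(⇒) Suppose k ≡ 3 (mod 25). Write k = 25j + 3. Then (25j + 3)³ = 15625j³ + 5625j² + 675j + 27 = 25(625j³ + 225j² + 27j + 1) + 2, so k³ ≡ 2 (mod 25).

(⇐) Conversely, suppose k³ ≡ 2 (mod 25). The only residue r in {0, …, 24} with r³ ≡ 2 (mod 25) is r = 3, so k ≡ 3 (mod 25).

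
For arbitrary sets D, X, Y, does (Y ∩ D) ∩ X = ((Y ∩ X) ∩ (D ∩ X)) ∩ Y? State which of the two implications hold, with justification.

Both inclusions hold.

Forward inclusion. Let x ∈ (Y ∩ D) ∩ X. Then x ∈ D ∩ X ∩ Y, from which x ∈ ((Y ∩ X) ∩ (D ∩ X)) ∩ Y.

Reverse inclusion. Let x ∈ ((Y ∩ X) ∩ (D ∩ X)) ∩ Y. Then x ∈ D ∩ X ∩ Y, from which x ∈ (Y ∩ D) ∩ X.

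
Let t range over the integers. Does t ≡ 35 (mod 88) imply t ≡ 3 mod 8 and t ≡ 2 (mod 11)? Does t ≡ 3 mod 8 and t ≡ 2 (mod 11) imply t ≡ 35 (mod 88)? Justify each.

Both implications hold.

[⇒] Suppose t ≡ 35 (mod 88); write t = 88j + 35. Since 8 ∣ 88, reducing mod 8 gives t ≡ 35 ≡ 3 (mod 8); since 11 ∣ 88, reducing mod 11 gives t ≡ 35 ≡ 2 (mod 11).

[⇐] Conversely, if t ≡ 3 (mod 8) and t ≡ 2 (mod 11), then by the Chinese remainder theorem t ≡ 35 (mod 88). This is exactly t ≡ 35 (mod 88).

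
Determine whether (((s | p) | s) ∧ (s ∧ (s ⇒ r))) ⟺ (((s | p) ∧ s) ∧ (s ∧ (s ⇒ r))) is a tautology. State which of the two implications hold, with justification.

Both directions hold.

Forward direction. Assume the antecedent. If s is true, the antecedent forces (s = T, r = T, p = F) or (s = T, r = T, p = T), and ((s | p) ∧ s) ∧ (s ∧ (s ⇒ r)) holds there. If s is false, the antecedent cannot hold. Either way ((s | p) ∧ s) ∧ (s ∧ (s ⇒ r)) holds.

Converse. Assume the antecedent. If s is true, the antecedent forces (s = T, r = T, p = F) or (s = T, r = T, p = T), and ((s | p) | s) ∧ (s ∧ (s ⇒ r)) holds there. If s is false, the antecedent cannot hold. Either way ((s | p) | s) ∧ (s ∧ (s ⇒ r)) holds.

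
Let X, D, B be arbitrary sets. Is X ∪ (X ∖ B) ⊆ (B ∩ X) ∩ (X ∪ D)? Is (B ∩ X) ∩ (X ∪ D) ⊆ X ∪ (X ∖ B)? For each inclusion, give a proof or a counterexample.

Forward inclusion. This inclusion fails. Take X = {1}, D = ∅, B = ∅; then 1 ∈ X ∪ (X ∖ B) but 1 ∉ (B ∩ X) ∩ (X ∪ D).

Reverse inclusion. Let x ∈ (B ∩ X) ∩ (X ∪ D). Then either x ∈ X ∩ B and x ∉ D; or x ∈ X ∩ D ∩ B. In each case x ∈ X ∪ (X ∖ B), so (B ∩ X) ∩ (X ∪ D) ⊆ X ∪ (X ∖ B).

Only the reverse inclusion holds.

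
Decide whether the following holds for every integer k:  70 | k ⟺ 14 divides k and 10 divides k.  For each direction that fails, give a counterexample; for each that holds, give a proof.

Converse. Suppose 14 ∣ k and 10 ∣ k. Any common multiple of 14 and 10 is a multiple of their lcm; here lcm(14, 10) = 14·10/gcd(14, 10) = 140/2 = 70, so 70 ∣ k.

Forward direction. If 70 ∣ k, write k = 70q. Since 70 = 5·14, k = 14·(5q), so 14 ∣ k; and since 70 = 7·10, k = 10·(7q), so 10 ∣ k.

Both directions hold.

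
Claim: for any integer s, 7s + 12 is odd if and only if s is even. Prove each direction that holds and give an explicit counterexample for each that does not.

Both directions fail.

(⇒) This fails: s = 5 gives 7s + 12 = 47, which is odd, but 5 is odd, not even.

(⇐) This also fails: s = 4 is even, but 7s + 12 = 40 is even, not odd.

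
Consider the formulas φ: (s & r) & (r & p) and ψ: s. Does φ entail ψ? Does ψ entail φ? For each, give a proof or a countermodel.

(→) Assume the antecedent. If s is true, s reduces to true regardless of the other variables. If s is false, the antecedent cannot hold. Either way s holds.

(←) This fails. Under s = T, p = F, r = F, the left side is false but the right side is true.

The forward direction holds; the converse fails.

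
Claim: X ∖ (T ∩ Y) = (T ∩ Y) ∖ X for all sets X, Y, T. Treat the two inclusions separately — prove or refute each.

Forward inclusion. This inclusion fails. Take X = {1}, Y = ∅, T = ∅; then 1 ∈ X ∖ (T ∩ Y) but 1 ∉ (T ∩ Y) ∖ X.

Reverse inclusion. This inclusion fails. Take X = ∅, Y = {1}, T = {1}; then 1 ∈ (T ∩ Y) ∖ X but 1 ∉ X ∖ (T ∩ Y).

(⊆) fails and (⊇) fails.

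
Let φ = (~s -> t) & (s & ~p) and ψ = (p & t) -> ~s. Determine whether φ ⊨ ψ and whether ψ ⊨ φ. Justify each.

The forward direction holds; the converse fails.

(⇒) Assume the antecedent. If p is true, the antecedent cannot hold. If p is false, (p & t) -> ~s reduces to true regardless of the other variables. Either way (p & t) -> ~s holds.

(⇐) This fails. Under p = F, t = F, s = F, the left side is false but the right side is true.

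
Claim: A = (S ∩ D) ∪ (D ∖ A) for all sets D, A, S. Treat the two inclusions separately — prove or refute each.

Both inclusions fail.

(⟹) This inclusion fails. Take D = ∅, A = {1}, S = ∅; then 1 ∈ A but 1 ∉ (S ∩ D) ∪ (D ∖ A).

(⟸) This inclusion fails. Take D = {1}, A = ∅, S = ∅; then 1 ∈ (S ∩ D) ∪ (D ∖ A) but 1 ∉ A.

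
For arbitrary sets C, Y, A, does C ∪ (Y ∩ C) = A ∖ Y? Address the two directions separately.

(⊆) This inclusion fails. Take C = {1}, Y = ∅, A = ∅; then 1 ∈ C ∪ (Y ∩ C) but 1 ∉ A ∖ Y.

(⊇) This inclusion fails. Take C = ∅, Y = ∅, A = {1}; then 1 ∈ A ∖ Y but 1 ∉ C ∪ (Y ∩ C).

(⊆) fails and (⊇) fails.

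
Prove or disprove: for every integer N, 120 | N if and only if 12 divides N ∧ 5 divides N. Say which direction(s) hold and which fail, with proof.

The forward direction holds; the converse fails.

[⇒] If 120 ∣ N, write N = 120q. Since 120 = 10·12, N = 12·(10q), so 12 ∣ N; and since 120 = 24·5, N = 5·(24q), so 5 ∣ N.

[⇐] This fails: take N = 60. Both 12 ∣ 60 and 5 ∣ 60, yet 60 is not a multiple of 120 (since 60 = 0·120 + 60), so 120 ∤ 60.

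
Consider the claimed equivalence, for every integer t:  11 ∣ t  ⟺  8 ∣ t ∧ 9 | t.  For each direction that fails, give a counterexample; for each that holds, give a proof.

Forward direction. This fails: take t = 11. Certainly 11 ∣ 11, but 8 ∤ 11.

Converse. This fails: take t = 72. Both 8 ∣ 72 and 9 ∣ 72, yet 72 is not a multiple of 11 (since 72 = 6·11 + 6), so 11 ∤ 72.

Neither direction holds.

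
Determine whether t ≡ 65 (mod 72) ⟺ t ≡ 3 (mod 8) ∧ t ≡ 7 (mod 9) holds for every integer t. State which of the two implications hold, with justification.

Forward direction. This fails: t = 65 gives 65 ≡ 65 (mod 72) but 65 ≡ 1 (mod 8), so the conjunction on the right does not hold.

Converse. This fails: t = 43 satisfies both congruences on the right (43 ≡ 3 mod 8 and 43 ≡ 7 mod 9) yet 43 ≡ 43 (mod 72), not 65.

Neither direction holds.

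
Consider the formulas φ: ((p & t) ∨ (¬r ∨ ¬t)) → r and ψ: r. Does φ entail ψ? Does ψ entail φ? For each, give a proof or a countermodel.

Forward direction. Assume the antecedent. If t is true, the antecedent forces (t = T, p = F, r = T) or (t = T, p = T, r = T), and r holds there. If t is false, the antecedent forces (t = F, p = F, r = T) or (t = F, p = T, r = T), and r holds there. Either way r holds.

Converse. Assume the antecedent. If t is true, the antecedent forces (t = T, p = F, r = T) or (t = T, p = T, r = T), and ((p & t) ∨ (¬r ∨ ¬t)) → r holds there. If t is false, the antecedent forces (t = F, p = F, r = T) or (t = F, p = T, r = T), and ((p & t) ∨ (¬r ∨ ¬t)) → r holds there. Either way ((p & t) ∨ (¬r ∨ ¬t)) → r holds.

Both directions hold.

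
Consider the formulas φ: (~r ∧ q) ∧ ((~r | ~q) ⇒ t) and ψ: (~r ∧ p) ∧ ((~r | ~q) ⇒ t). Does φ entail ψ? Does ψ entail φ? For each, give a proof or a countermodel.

(⇒) This fails. Under q = T, r = F, p = F, t = T, the left side is true but the right side is false.

(⇐) This fails. Under q = F, r = F, p = T, t = T, the left side is false but the right side is true.

Both directions fail.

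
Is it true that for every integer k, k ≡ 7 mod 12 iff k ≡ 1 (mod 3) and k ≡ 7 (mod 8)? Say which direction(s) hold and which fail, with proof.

Converse. If k ≡ 1 (mod 3) and k ≡ 7 (mod 8), then by the Chinese remainder theorem k ≡ 7 (mod 24). Since 7 ≡ 7 (mod 12) and 12 ∣ 24, we get k ≡ 7 (mod 12).

Forward direction. This fails: k = 19 gives 19 ≡ 7 (mod 12) but 19 ≡ 3 (mod 8), so the conjunction on the right does not hold.

The forward direction fails; the converse holds.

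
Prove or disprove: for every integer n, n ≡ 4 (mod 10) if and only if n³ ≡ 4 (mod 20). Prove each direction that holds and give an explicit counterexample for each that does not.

Both implications hold.

(→) Suppose n ≡ 4 (mod 10). Working modulo 20, n ∈ {4, 14}; for each such r, r³ ≡ 4 (mod 20).

(←) Conversely, the residues r modulo 20 with r³ ≡ 4 (mod 20) are exactly {4, 14}, and each is ≡ 4 (mod 10).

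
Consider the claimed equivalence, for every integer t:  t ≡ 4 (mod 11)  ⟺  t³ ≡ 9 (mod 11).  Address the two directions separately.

(⇐) For the converse, argue contrapositively. If t ≢ 4 (mod 11), then t is congruent to one of 0, 1, 2, 3, 5, 6, 7, 8, 9, 10 modulo 11, and these give t³ ≡ 0, 1, 8, 5, 4, 7, 2, 6, 3, 10 respectively — never 9.

(⇒) Suppose t ≡ 4 (mod 11). Write t = 11j + 4. Then (11j + 4)³ = 1331j³ + 1452j² + 528j + 64 = 11(121j³ + 132j² + 48j + 5) + 9, so t³ ≡ 9 (mod 11).

The biconditional holds.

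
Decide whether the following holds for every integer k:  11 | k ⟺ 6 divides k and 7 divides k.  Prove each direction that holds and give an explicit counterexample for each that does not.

(→) This fails: take k = 11. Certainly 11 ∣ 11, but 6 ∤ 11.

(←) This fails: take k = 42. Both 6 ∣ 42 and 7 ∣ 42, yet 42 is not a multiple of 11 (since 42 = 3·11 + 9), so 11 ∤ 42.

Neither implication holds.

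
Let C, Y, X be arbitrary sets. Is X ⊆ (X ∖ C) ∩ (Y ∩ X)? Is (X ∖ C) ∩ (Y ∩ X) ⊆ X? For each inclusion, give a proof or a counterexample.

The sets are not equal: only the reverse inclusion holds.

(⊆) This inclusion fails. Take C = ∅, Y = ∅, X = {1}; then 1 ∈ X but 1 ∉ (X ∖ C) ∩ (Y ∩ X).

(⊇) Let x ∈ (X ∖ C) ∩ (Y ∩ X). Then x ∈ Y ∩ X and x ∉ C, from which x ∈ X.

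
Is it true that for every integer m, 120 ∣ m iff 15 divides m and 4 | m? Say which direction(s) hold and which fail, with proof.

Forward direction. If 120 ∣ m, write m = 120q. Since 120 = 8·15, m = 15·(8q), so 15 ∣ m; and since 120 = 30·4, m = 4·(30q), so 4 ∣ m.

Converse. This fails: take m = 60. Both 15 ∣ 60 and 4 ∣ 60, yet 60 is not a multiple of 120 (since 60 = 0·120 + 60), so 120 ∤ 60.

Not equivalent: only (⇒) holds.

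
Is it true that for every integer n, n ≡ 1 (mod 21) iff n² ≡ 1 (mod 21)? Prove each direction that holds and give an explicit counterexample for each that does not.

(⇒) Suppose n ≡ 1 (mod 21). Write n = 21j + 1. Then (21j + 1)² = 441j² + 42j + 1 = 21(21j² + 2j) + 1, so n² ≡ 1 (mod 21).

(⇐) This fails: take n = 8. Then 8² = 64 ≡ 1 (mod 21), yet 8 ≡ 8 (mod 21), not 1.

Only the forward implication holds.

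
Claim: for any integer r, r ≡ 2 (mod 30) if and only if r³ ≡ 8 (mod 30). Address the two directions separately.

The biconditional holds.

Forward direction. Suppose r ≡ 2 (mod 30). Write r = 30j + 2. Then (30j + 2)³ = 27000j³ + 5400j² + 360j + 8 = 30(900j³ + 180j² + 12j) + 8, so r³ ≡ 8 (mod 30).

Converse. Suppose r³ ≡ 8 (mod 30). The only residue r in {0, …, 29} with r³ ≡ 8 (mod 30) is r = 2, so r ≡ 2 (mod 30).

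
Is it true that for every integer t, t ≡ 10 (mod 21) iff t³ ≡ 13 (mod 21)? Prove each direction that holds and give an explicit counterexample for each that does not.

(⇐) This fails: take t = 13. Then 13³ = 2197 ≡ 13 (mod 21), yet 13 ≡ 13 (mod 21), not 10.

(⇒) Suppose t ≡ 10 (mod 21). Write t = 21j + 10. Then (21j + 10)³ = 9261j³ + 13230j² + 6300j + 1000 = 21(441j³ + 630j² + 300j + 47) + 13, so t³ ≡ 13 (mod 21).

Not equivalent: only (⇒) holds.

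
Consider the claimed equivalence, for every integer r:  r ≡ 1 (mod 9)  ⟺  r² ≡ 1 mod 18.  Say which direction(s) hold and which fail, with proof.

(→) This fails: take r = 10. Then 10 ≡ 1 (mod 9), but 10² = 100 ≡ 10 (mod 18), not 1.

(←) This fails: take r = 17. Then 17² = 289 ≡ 1 (mod 18), yet 17 ≡ 8 (mod 9), not 1.

Neither direction holds.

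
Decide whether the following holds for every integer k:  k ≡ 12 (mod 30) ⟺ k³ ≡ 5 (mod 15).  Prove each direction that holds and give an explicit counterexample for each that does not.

Both directions fail.

(⟹) This fails: take k = 12. Then 12 ≡ 12 (mod 30), but 12³ = 1728 ≡ 3 (mod 15), not 5.

(⟸) This fails: take k = 5. Then 5³ = 125 ≡ 5 (mod 15), yet 5 ≡ 5 (mod 30), not 12.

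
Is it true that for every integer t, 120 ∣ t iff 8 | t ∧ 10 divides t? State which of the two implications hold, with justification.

(→) If 120 ∣ t, write t = 120q. Since 120 = 15·8, t = 8·(15q), so 8 ∣ t; and since 120 = 12·10, t = 10·(12q), so 10 ∣ t.

(←) This fails: take t = 40. Both 8 ∣ 40 and 10 ∣ 40, yet 40 is not a multiple of 120 (since 40 = 0·120 + 40), so 120 ∤ 40.

Only the forward implication holds.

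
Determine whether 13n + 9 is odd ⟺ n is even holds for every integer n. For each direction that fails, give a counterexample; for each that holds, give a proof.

(⇒) Suppose 13n + 9 is odd. Since 13 is odd, 13n and n have the same parity, so 13n + 9 ≡ n + 9 (mod 2). As 9 is odd, 13n + 9 is odd exactly when n is even. Thus n is even.

(⇐) Conversely, suppose n is even; write n = 2j. Then 13n + 9 = 13·(2j) + 9 = 2·13j + 9, which is odd.

Both implications hold.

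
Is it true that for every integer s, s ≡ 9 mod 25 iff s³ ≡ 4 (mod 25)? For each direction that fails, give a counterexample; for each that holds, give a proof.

Both implications hold.

(⟸) Suppose s³ ≡ 4 (mod 25). The only residue r in {0, …, 24} with r³ ≡ 4 (mod 25) is r = 9, so s ≡ 9 (mod 25).

(⟹) Suppose s ≡ 9 mod 25. Write s = 25j + 9. Then (25j + 9)³ = 15625j³ + 16875j² + 6075j + 729 = 25(625j³ + 675j² + 243j + 29) + 4, so s³ ≡ 4 (mod 25).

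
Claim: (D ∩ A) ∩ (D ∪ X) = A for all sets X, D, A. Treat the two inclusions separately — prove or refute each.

(⟹) Let x ∈ (D ∩ A) ∩ (D ∪ X). Then either x ∈ D ∩ A and x ∉ X; or x ∈ X ∩ D ∩ A. In each case x ∈ A, so (D ∩ A) ∩ (D ∪ X) ⊆ A.

(⟸) This inclusion fails. Take X = ∅, D = ∅, A = {1}; then 1 ∈ A but 1 ∉ (D ∩ A) ∩ (D ∪ X).

Only the forward inclusion holds.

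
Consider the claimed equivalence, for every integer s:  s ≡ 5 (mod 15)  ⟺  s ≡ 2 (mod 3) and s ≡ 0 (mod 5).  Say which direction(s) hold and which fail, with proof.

[⇒] Suppose s ≡ 5 (mod 15); write s = 15j + 5. Since 3 ∣ 15, reducing mod 3 gives s ≡ 5 ≡ 2 (mod 3); since 5 ∣ 15, reducing mod 5 gives s ≡ 5 ≡ 0 (mod 5).

[⇐] Conversely, if s ≡ 2 (mod 3) and s ≡ 0 (mod 5), then by the Chinese remainder theorem s ≡ 5 (mod 15). This is exactly s ≡ 5 (mod 15).

Both directions hold.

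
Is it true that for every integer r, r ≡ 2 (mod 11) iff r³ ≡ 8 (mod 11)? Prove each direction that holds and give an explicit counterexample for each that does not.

(⟹) Suppose r ≡ 2 (mod 11). Write r = 11j + 2. Then (11j + 2)³ = 1331j³ + 726j² + 132j + 8 = 11(121j³ + 66j² + 12j) + 8, so r³ ≡ 8 (mod 11).

(⟸) Conversely, suppose r³ ≡ 8 (mod 11). The only residue r in {0, …, 10} with r³ ≡ 8 (mod 11) is r = 2, so r ≡ 2 (mod 11).

Both directions hold.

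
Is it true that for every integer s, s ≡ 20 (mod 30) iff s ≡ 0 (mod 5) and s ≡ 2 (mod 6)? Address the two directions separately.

The biconditional holds.

Forward direction. Suppose s ≡ 20 (mod 30); write s = 30j + 20. Since 5 ∣ 30, reducing mod 5 gives s ≡ 20 ≡ 0 (mod 5); since 6 ∣ 30, reducing mod 6 gives s ≡ 20 ≡ 2 (mod 6).

Converse. If s ≡ 0 (mod 5) and s ≡ 2 (mod 6), then by the Chinese remainder theorem s ≡ 20 (mod 30). This is exactly s ≡ 20 (mod 30).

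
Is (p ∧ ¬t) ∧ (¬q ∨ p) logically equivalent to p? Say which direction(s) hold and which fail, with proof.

(⇒) holds; (⇐) fails.

(⟹) Assume the antecedent. If q is true, the antecedent forces (q = T, p = T, t = F), and p holds there. If q is false, the antecedent forces (q = F, p = T, t = F), and p holds there. Either way p holds.

(⟸) This fails. Under q = F, p = T, t = T, the left side is false but the right side is true.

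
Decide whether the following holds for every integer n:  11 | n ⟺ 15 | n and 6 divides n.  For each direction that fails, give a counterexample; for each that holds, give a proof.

(⇒) This fails: take n = 11. Certainly 11 ∣ 11, but 15 ∤ 11.

(⇐) This fails: take n = 30. Both 15 ∣ 30 and 6 ∣ 30, yet 30 is not a multiple of 11 (since 30 = 2·11 + 8), so 11 ∤ 30.

Neither implication holds.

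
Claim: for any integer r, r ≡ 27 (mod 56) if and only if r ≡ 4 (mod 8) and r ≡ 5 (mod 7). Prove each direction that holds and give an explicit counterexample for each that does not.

(⇒) This fails: r = 27 gives 27 ≡ 27 (mod 56) but 27 ≡ 3 (mod 8), so the conjunction on the right does not hold.

(⇐) This fails: r = 12 satisfies both congruences on the right (12 ≡ 4 mod 8 and 12 ≡ 5 mod 7) yet 12 ≡ 12 (mod 56), not 27.

Neither direction holds.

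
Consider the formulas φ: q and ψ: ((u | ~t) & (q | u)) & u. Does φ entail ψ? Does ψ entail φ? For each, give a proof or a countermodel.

Neither direction holds.

Forward direction. This fails. Under t = F, q = T, u = F, the left side is true but the right side is false.

Converse. This fails. Under t = F, q = F, u = T, the left side is false but the right side is true.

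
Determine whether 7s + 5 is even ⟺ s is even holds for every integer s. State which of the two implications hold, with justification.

(→) This fails: s = 5 gives 7s + 5 = 40, which is even, but 5 is odd, not even.

(←) This also fails: s = 2 is even, but 7s + 5 = 19 is odd, not even.

Neither direction holds.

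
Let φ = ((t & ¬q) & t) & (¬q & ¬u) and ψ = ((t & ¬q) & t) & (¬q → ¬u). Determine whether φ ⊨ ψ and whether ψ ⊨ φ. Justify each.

[⇐] Assume the antecedent. If t is true, the antecedent forces (t = T, q = F, u = F), and ((t & ¬q) & t) & (¬q & ¬u) holds there. If t is false, the antecedent cannot hold. Either way ((t & ¬q) & t) & (¬q & ¬u) holds.

[⇒] Assume the antecedent. If t is true, the antecedent forces (t = T, q = F, u = F), and ((t & ¬q) & t) & (¬q → ¬u) holds there. If t is false, the antecedent cannot hold. Either way ((t & ¬q) & t) & (¬q → ¬u) holds.

Both directions hold.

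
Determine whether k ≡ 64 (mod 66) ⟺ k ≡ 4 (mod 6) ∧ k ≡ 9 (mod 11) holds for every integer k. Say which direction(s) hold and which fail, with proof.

(⇒) Suppose k ≡ 64 (mod 66); write k = 66j + 64. Since 6 ∣ 66, reducing mod 6 gives k ≡ 64 ≡ 4 (mod 6); since 11 ∣ 66, reducing mod 11 gives k ≡ 64 ≡ 9 (mod 11).

(⇐) Conversely, if k ≡ 4 (mod 6) and k ≡ 9 (mod 11), then by the Chinese remainder theorem k ≡ 64 (mod 66). This is exactly k ≡ 64 (mod 66).

Equivalent; both directions hold.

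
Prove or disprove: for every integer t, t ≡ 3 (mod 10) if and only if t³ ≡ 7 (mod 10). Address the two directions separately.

(→) Suppose t ≡ 3 (mod 10). Write t = 10j + 3. Then (10j + 3)³ = 1000j³ + 900j² + 270j + 27 = 10(100j³ + 90j² + 27j + 2) + 7, so t³ ≡ 7 (mod 10).

(←) Conversely, suppose t³ ≡ 7 (mod 10). The only residue r in {0, …, 9} with r³ ≡ 7 (mod 10) is r = 3, so t ≡ 3 (mod 10).

Equivalent; both directions hold.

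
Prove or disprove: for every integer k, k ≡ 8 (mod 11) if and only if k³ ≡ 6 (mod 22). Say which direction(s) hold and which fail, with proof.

[⇒] This fails: take k = 19. Then 19 ≡ 8 (mod 11), but 19³ = 6859 ≡ 17 (mod 22), not 6.

[⇐] Conversely, the residues r modulo 22 with r³ ≡ 6 (mod 22) are exactly {8}, and each is ≡ 8 (mod 11).

Only the converse holds.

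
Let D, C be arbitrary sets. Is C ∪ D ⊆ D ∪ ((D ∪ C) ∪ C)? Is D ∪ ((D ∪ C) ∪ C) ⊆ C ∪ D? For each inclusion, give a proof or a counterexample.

(⟹) Let x ∈ C ∪ D. Then either x ∈ D and x ∉ C; or x ∈ C and x ∉ D; or x ∈ D ∩ C. In each case x ∈ D ∪ ((D ∪ C) ∪ C), so C ∪ D ⊆ D ∪ ((D ∪ C) ∪ C).

(⟸) Let x ∈ D ∪ ((D ∪ C) ∪ C). Then either x ∈ D and x ∉ C; or x ∈ C and x ∉ D; or x ∈ D ∩ C. In each case x ∈ C ∪ D, so D ∪ ((D ∪ C) ∪ C) ⊆ C ∪ D.

The two sets are equal.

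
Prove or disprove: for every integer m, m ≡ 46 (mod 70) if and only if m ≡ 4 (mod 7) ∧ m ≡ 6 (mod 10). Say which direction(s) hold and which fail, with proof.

[⇒] Suppose m ≡ 46 (mod 70); write m = 70j + 46. Since 7 ∣ 70, reducing mod 7 gives m ≡ 46 ≡ 4 (mod 7); since 10 ∣ 70, reducing mod 10 gives m ≡ 46 ≡ 6 (mod 10).

[⇐] Conversely, if m ≡ 4 (mod 7) and m ≡ 6 (mod 10), then by the Chinese remainder theorem m ≡ 46 (mod 70). This is exactly m ≡ 46 (mod 70).

The biconditional holds.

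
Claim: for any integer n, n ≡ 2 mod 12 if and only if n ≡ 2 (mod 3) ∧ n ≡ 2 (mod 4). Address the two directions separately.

Both directions hold; the statement is true.

[⇒] Suppose n ≡ 2 (mod 12); write n = 12j + 2. Since 3 ∣ 12, reducing mod 3 gives n ≡ 2 (mod 3); since 4 ∣ 12, reducing mod 4 gives n ≡ 2 (mod 4).

[⇐] Conversely, if n ≡ 2 (mod 3) and n ≡ 2 (mod 4), then by the Chinese remainder theorem n ≡ 2 (mod 12). This is exactly n ≡ 2 (mod 12).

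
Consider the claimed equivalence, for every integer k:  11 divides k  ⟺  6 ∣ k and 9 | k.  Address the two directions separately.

(⇒) This fails: take k = 11. Certainly 11 ∣ 11, but 6 ∤ 11.

(⇐) This fails: take k = 18. Both 6 ∣ 18 and 9 ∣ 18, yet 18 is not a multiple of 11 (since 18 = 1·11 + 7), so 11 ∤ 18.

Both directions fail.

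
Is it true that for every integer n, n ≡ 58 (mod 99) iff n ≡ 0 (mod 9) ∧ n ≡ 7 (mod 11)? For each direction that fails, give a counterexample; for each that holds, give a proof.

Neither direction holds.

[⇒] This fails: n = 58 gives 58 ≡ 58 (mod 99) but 58 ≡ 4 (mod 9), so the conjunction on the right does not hold.

[⇐] This fails: n = 18 satisfies both congruences on the right (18 ≡ 0 mod 9 and 18 ≡ 7 mod 11) yet 18 ≡ 18 (mod 99), not 58.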